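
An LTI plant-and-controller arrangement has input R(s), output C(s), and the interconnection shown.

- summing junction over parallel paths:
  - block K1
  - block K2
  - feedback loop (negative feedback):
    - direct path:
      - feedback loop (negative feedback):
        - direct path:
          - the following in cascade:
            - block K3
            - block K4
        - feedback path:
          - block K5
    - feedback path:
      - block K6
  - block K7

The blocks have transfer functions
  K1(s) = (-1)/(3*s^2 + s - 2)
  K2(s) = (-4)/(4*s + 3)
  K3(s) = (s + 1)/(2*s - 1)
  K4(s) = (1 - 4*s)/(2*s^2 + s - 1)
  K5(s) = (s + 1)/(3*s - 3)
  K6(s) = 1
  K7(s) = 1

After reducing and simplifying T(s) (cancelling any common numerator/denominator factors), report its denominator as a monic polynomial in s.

(1) series reduction of K3, K4 = (1 - 4*s)/(4*s^2 - 4*s + 1)
(2) reduce the feedback loop with forward (K3*K4) and return K5 = (-12*s^2 + 15*s - 3)/(12*s^3 - 28*s^2 + 12*s - 2)
(3) apply the feedback formula to [(K3*K4)/(1+(K3*K4)*K5)], K6 = (-12*s^2 + 15*s - 3)/(12*s^3 - 40*s^2 + 27*s - 5)
(4) combine K1, K2, [[(K3*K4)/(1+(K3*K4)*K5)]/(1+[(K3*K4)/(1+(K3*K4)*K5)]*K6)], K7 in parallel = (144*s^6 - 612*s^5 + 152*s^4 + 694*s^3 - 358*s^2 - 37*s + 23)/(144*s^6 - 324*s^5 - 256*s^4 + 419*s^3 + 40*s^2 - 137*s + 30)
The result of step 4 is T(s) in lowest terms. Its denominator has leading coefficient 144; dividing the denominator through by 144 makes it monic.

Therefore the answer is s^6 - 9*s^5/4 - 16*s^4/9 + 419*s^3/144 + 5*s^2/18 - 137*s/144 + 5/24.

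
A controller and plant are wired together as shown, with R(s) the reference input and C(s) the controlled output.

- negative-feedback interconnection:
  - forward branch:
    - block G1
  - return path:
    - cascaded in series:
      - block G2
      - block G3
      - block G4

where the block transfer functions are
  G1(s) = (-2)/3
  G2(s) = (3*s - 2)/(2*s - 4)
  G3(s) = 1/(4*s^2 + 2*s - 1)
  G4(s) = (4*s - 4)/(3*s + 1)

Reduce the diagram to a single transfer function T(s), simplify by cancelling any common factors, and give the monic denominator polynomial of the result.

Step 1: combine G2, G3, G4 in series gives (6*s^2 - 10*s + 4)/(12*s^4 - 14*s^3 - 21*s^2 + s + 2)
Step 2: collapse the loop (G1 forward, (G2*G3*G4) return) gives (-24*s^4 + 28*s^3 + 42*s^2 - 2*s - 4)/(36*s^4 - 42*s^3 - 75*s^2 + 23*s - 2)
T(s) is the step-2 result (common factors already cancelled). Leading coefficient of the denominator: 36. Divide through by 36 for the monic polynomial.

Answer: s^4 - 7*s^3/6 - 25*s^2/12 + 23*s/36 - 1/18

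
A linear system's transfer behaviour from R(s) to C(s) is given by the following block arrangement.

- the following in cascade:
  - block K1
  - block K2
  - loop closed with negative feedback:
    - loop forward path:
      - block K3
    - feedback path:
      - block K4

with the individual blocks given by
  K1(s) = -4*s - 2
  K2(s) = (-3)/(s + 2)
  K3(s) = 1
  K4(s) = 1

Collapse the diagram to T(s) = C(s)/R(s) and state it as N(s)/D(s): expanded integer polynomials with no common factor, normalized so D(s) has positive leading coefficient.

First reduce the diagram to T(s).

1. collapse the loop (K3 forward, K4 return) gives 1/2
2. cascade K1, K2, [K3/(1+K3*K4)]; the result is T(s) itself (integer coefficients, no common factor, positive leading denominator coefficient)

Answer: (6*s + 3)/(s + 2)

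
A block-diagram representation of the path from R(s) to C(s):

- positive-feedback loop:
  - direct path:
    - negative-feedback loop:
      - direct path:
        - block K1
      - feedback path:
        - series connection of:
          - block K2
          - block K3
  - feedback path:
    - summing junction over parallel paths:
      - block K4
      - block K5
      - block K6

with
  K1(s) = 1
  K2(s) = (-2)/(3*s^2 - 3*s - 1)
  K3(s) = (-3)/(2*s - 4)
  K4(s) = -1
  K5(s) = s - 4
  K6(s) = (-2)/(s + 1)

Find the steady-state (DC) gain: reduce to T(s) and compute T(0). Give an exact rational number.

Answer: 2/19

Working:
Step 1. series reduction of K2, K3 = 3/(3*s^3 - 9*s^2 + 5*s + 2)
Step 2. reduce the feedback loop with forward K1 and return (K2*K3) = (3*s^3 - 9*s^2 + 5*s + 2)/(3*s^3 - 9*s^2 + 5*s + 5)
Step 3. add K4, K5, K6 (parallel) = (s^2 - 4*s - 7)/(s + 1)
Step 4. reduce the feedback loop with forward [K1/(1+K1*(K2*K3))] and return (K4+K5+K6) = (-3*s^4 + 6*s^3 + 4*s^2 - 7*s - 2)/(3*s^5 - 24*s^4 + 26*s^3 + 49*s^2 - 53*s - 19)
DC gain: substitute s = 0 into T(s) from step 4: T(0) = -2/(-19) = 2/19.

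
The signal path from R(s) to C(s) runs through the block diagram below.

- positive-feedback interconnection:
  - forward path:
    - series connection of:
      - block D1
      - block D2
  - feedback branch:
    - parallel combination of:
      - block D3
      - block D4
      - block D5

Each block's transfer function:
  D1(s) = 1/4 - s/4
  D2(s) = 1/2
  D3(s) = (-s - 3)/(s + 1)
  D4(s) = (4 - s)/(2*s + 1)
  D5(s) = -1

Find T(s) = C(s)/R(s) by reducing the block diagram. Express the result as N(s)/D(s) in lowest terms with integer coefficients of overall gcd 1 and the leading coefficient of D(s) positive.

(1) series reduction of D1, D2 -> 1/8 - s/8
(2) add D3, D4, D5 (parallel) -> (-5*s^2 - 7*s)/(2*s^2 + 3*s + 1)
(3) collapse the loop ((D1*D2) forward, (D3+D4+D5) return) - this is the overall T(s), already in the required normalized form

Answer: (2*s^3 + s^2 - 2*s - 1)/(5*s^3 - 14*s^2 - 31*s - 8)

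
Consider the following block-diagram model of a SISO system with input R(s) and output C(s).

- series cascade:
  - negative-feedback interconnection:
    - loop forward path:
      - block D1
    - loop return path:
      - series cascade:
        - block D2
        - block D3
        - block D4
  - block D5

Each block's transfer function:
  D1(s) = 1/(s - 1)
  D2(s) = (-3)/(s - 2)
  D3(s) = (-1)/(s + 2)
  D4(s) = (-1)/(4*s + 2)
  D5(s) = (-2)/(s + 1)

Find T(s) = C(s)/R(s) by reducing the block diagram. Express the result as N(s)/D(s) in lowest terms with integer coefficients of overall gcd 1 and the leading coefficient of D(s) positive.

First reduce the diagram to T(s).

Step 1: cascade D2, D3, D4: (-3)/(4*s^3 + 2*s^2 - 16*s - 8)
Step 2: feedback reduction of D1, (D2*D3*D4): (4*s^3 + 2*s^2 - 16*s - 8)/(4*s^4 - 2*s^3 - 18*s^2 + 8*s + 5)
Step 3: series reduction of [D1/(1+D1*(D2*D3*D4))], D5, which is the overall transfer function T(s) = C(s)/R(s) in lowest terms

Answer: (-8*s^3 - 4*s^2 + 32*s + 16)/(4*s^5 + 2*s^4 - 20*s^3 - 10*s^2 + 13*s + 5)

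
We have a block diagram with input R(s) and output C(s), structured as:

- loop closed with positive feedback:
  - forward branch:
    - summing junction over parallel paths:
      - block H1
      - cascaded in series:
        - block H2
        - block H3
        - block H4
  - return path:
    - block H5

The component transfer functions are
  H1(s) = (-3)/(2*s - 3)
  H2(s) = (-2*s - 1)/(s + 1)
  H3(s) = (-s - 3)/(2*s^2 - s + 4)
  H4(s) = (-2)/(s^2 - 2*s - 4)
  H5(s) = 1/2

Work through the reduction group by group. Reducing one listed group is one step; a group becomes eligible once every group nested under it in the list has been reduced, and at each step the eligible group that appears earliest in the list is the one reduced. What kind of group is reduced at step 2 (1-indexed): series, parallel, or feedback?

Step 1: reduce the series chain H2, H3, H4
Step 2: sum the parallel branches H1, (H2*H3*H4)
Step 3: close the feedback loop around (H1+(H2*H3*H4)), H5
At step 2 the group reduced is parallel.

Hence the answer: parallel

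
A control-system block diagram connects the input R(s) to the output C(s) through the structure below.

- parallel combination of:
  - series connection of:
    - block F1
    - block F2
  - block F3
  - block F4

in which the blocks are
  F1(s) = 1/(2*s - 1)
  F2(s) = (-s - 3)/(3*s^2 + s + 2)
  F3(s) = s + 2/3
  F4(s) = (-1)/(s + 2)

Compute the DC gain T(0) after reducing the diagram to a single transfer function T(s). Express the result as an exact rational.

Answer: 5/3

Working:
1. series reduction of F1, F2; result (-s - 3)/(6*s^3 - s^2 + 3*s - 2)
2. parallel reduction of (F1*F2), F3, F4; result (18*s^5 + 45*s^4 + 7*s^3 + 14*s^2 - 28*s - 20)/(18*s^4 + 33*s^3 + 3*s^2 + 12*s - 12)
The step-2 result is T(s). Setting s = 0: T(0) = -20/(-12) = 5/3.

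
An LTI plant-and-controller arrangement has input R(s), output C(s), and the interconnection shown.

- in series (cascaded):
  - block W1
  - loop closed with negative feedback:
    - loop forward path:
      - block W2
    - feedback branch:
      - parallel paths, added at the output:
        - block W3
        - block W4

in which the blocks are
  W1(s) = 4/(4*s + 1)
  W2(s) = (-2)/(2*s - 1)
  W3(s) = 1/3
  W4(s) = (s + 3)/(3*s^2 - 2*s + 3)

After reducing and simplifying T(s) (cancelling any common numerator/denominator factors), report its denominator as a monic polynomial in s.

(1) sum the parallel branches W3, W4 gives (3*s^2 + s + 12)/(9*s^2 - 6*s + 9)
(2) reduce the feedback loop with forward W2 and return (W3+W4) gives (-18*s^2 + 12*s - 18)/(18*s^3 - 27*s^2 + 22*s - 33)
(3) combine W1, [W2/(1+W2*(W3+W4))] in series gives (-72*s^2 + 48*s - 72)/(72*s^4 - 90*s^3 + 61*s^2 - 110*s - 33)
Step 3 gives the fully reduced T(s), with no common factor left to cancel. The denominator's leading coefficient is 72, so divide each of its coefficients by 72 to get the monic form.

Answer: s^4 - 5*s^3/4 + 61*s^2/72 - 55*s/36 - 11/24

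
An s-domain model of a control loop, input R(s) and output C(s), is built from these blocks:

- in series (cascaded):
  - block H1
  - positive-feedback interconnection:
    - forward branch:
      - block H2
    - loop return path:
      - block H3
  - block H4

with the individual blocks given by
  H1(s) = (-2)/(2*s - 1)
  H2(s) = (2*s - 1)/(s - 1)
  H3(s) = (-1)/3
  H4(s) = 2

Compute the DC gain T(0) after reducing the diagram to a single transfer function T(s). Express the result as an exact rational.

1. apply the feedback formula to H2, H3; result (6*s - 3)/(5*s - 4)
2. cascade H1, [H2/(1-H2*H3)], H4; result (-12)/(5*s - 4)
DC gain: substitute s = 0 into T(s) from step 2: T(0) = -12/(-4) = 3.

Answer: 3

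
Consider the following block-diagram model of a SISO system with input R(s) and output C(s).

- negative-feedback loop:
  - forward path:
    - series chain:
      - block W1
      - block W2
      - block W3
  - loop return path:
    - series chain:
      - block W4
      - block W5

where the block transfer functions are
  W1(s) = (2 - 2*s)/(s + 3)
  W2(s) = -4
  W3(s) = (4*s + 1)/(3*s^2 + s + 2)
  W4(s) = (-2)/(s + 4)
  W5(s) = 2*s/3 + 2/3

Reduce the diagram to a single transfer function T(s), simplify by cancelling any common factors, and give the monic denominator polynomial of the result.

The answer is s^4 - 62*s^3/9 + 103*s^2/9 + 206*s/9 + 104/9.

Reasoning:
[1] cascade W1, W2, W3 = (32*s^2 - 24*s - 8)/(3*s^3 + 10*s^2 + 5*s + 6)
[2] cascade W4, W5 = (-4*s - 4)/(3*s + 12)
[3] collapse the loop ((W1*W2*W3) forward, (W4*W5) return) = (96*s^3 + 312*s^2 - 312*s - 96)/(9*s^4 - 62*s^3 + 103*s^2 + 206*s + 104)
The result of step 3 is T(s) in lowest terms. Its denominator has leading coefficient 9; dividing the denominator through by 9 makes it monic.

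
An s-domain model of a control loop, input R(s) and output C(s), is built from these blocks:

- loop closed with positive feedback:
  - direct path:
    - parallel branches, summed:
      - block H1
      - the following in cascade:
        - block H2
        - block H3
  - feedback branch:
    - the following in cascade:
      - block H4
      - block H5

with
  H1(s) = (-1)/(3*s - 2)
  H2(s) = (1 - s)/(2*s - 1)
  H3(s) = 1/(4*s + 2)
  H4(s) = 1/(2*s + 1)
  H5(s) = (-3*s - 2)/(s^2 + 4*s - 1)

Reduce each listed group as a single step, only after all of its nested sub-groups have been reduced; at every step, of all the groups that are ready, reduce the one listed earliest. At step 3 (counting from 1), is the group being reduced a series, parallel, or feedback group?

Reducing step by step:

1. series reduction of H2, H3
2. sum the parallel branches H1, (H2*H3)
3. combine H4, H5 in series
4. feedback reduction of (H1+(H2*H3)), (H4*H5)
So the answer for step 3 is series.

Answer: series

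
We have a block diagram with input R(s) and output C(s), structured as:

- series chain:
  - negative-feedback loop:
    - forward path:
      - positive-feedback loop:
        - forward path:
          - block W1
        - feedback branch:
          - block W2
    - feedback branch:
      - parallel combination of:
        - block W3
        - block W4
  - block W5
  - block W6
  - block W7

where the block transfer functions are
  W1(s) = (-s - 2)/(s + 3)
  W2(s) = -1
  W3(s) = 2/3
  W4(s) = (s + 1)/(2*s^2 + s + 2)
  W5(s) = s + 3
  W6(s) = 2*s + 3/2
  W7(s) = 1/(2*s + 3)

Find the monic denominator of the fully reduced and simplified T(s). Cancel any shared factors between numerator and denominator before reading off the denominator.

1. collapse the loop (W1 forward, W2 return); result -s - 2
2. parallel reduction of W3, W4; result (4*s^2 + 5*s + 7)/(6*s^2 + 3*s + 6)
3. close the feedback loop around [W1/(1-W1*W2)], (W3+W4); result (6*s^3 + 15*s^2 + 12*s + 12)/(4*s^3 + 7*s^2 + 14*s + 8)
4. series reduction of [[W1/(1-W1*W2)]/(1+[W1/(1-W1*W2)]*(W3+W4))], W5, W6, W7; result (24*s^5 + 150*s^4 + 327*s^3 + 363*s^2 + 288*s + 108)/(16*s^4 + 52*s^3 + 98*s^2 + 116*s + 48)
T(s) is the step-4 result (common factors already cancelled). Leading coefficient of the denominator: 16. Divide through by 16 for the monic polynomial.

Final answer: s^4 + 13*s^3/4 + 49*s^2/8 + 29*s/4 + 3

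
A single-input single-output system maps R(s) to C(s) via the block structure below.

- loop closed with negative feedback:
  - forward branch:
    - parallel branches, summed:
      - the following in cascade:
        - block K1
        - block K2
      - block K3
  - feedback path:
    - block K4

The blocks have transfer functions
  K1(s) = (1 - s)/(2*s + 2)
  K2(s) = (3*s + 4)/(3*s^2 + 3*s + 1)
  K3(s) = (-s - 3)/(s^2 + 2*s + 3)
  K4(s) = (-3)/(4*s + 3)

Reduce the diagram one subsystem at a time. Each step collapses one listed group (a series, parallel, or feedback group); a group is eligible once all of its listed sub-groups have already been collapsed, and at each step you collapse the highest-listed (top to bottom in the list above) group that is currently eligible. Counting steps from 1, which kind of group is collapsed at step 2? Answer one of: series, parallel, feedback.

Reducing step by step:

Step 1. reduce the series chain K1, K2
Step 2. sum the parallel branches (K1*K2), K3
Step 3. close the feedback loop around ((K1*K2)+K3), K4
At step 2 the group reduced is parallel.

Answer: parallel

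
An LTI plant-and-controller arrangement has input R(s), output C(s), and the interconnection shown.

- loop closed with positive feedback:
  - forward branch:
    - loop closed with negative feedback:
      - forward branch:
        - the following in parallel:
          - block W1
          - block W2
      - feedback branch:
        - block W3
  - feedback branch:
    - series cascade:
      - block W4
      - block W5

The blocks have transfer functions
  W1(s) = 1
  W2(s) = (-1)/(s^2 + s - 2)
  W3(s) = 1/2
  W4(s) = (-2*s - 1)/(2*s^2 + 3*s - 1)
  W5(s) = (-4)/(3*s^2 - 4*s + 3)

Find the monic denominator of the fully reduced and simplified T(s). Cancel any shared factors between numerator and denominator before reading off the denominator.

Step 1. reduce the parallel group W1, W2, giving (s^2 + s - 3)/(s^2 + s - 2)
Step 2. feedback reduction of (W1+W2), W3, giving (2*s^2 + 2*s - 6)/(3*s^2 + 3*s - 7)
Step 3. multiply W4, W5 (series), giving (8*s + 4)/(6*s^4 + s^3 - 9*s^2 + 13*s - 3)
Step 4. reduce the feedback loop with forward [(W1+W2)/(1+(W1+W2)*W3)] and return (W4*W5), giving (12*s^6 + 14*s^5 - 52*s^4 + 2*s^3 + 74*s^2 - 84*s + 18)/(18*s^6 + 21*s^5 - 66*s^4 - 11*s^3 + 69*s^2 - 60*s + 45)
Step 4 gives the fully reduced T(s), with no common factor left to cancel. The denominator's leading coefficient is 18, so divide each of its coefficients by 18 to get the monic form.

Therefore the answer is s^6 + 7*s^5/6 - 11*s^4/3 - 11*s^3/18 + 23*s^2/6 - 10*s/3 + 5/2.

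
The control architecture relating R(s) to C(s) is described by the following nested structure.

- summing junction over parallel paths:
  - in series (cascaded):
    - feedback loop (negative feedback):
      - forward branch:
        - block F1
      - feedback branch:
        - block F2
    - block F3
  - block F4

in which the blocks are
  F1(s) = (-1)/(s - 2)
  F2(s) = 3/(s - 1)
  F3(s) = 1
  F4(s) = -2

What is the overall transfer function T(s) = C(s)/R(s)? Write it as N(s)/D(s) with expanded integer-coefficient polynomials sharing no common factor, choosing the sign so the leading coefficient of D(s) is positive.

First reduce the diagram to T(s).

Step 1 - reduce the feedback loop with forward F1 and return F2 gives (1 - s)/(s^2 - 3*s - 1)
Step 2 - combine [F1/(1+F1*F2)], F3 in series gives (1 - s)/(s^2 - 3*s - 1)
Step 3 - add ([F1/(1+F1*F2)]*F3), F4 (parallel): this yields T(s), and no further normalization is needed

Answer: (-2*s^2 + 5*s + 3)/(s^2 - 3*s - 1)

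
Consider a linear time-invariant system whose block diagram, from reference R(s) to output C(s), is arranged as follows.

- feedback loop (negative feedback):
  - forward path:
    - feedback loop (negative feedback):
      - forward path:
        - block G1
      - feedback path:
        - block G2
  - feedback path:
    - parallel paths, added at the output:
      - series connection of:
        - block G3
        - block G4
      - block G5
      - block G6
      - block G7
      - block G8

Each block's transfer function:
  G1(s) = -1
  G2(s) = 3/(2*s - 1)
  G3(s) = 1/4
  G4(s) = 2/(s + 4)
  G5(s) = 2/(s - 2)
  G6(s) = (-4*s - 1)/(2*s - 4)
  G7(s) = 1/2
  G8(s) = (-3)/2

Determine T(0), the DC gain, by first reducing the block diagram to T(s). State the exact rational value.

The answer is -8/45.

Reasoning:
(1) apply the feedback formula to G1, G2; result (1 - 2*s)/(2*s - 4)
(2) series reduction of G3, G4; result 1/(2*s + 8)
(3) sum the parallel branches (G3*G4), G5, G6, G7, G8; result (-3*s^2 - 8*s + 13)/(s^2 + 2*s - 8)
(4) feedback reduction of [G1/(1+G1*G2)], ((G3*G4)+G5+G6+G7+G8); result (-2*s^3 - 3*s^2 + 18*s - 8)/(8*s^3 + 13*s^2 - 58*s + 45)
Evaluating the step-4 result (the overall T(s)) at s = 0 gives T(0) = -8/45.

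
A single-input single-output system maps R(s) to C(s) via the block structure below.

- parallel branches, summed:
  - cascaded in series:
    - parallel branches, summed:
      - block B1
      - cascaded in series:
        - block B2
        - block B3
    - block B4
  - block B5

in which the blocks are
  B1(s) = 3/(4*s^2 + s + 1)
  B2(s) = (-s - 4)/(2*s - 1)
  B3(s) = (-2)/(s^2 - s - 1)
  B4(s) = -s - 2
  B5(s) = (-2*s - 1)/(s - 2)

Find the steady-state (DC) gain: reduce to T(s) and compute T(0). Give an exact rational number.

Answer: -43/2

Working:
Step 1: multiply B2, B3 (series) -> (2*s + 8)/(2*s^3 - 3*s^2 - s + 1)
Step 2: reduce the parallel group B1, (B2*B3) -> (14*s^3 + 25*s^2 + 7*s + 11)/(8*s^5 - 10*s^4 - 5*s^3 + 1)
Step 3: multiply (B1+(B2*B3)), B4 (series) -> (-14*s^4 - 53*s^3 - 57*s^2 - 25*s - 22)/(8*s^5 - 10*s^4 - 5*s^3 + 1)
Step 4: add ((B1+(B2*B3))*B4), B5 (parallel) -> (-16*s^6 - 2*s^5 - 5*s^4 + 54*s^3 + 89*s^2 + 26*s + 43)/(8*s^6 - 26*s^5 + 15*s^4 + 10*s^3 + s - 2)
Evaluating the step-4 result (the overall T(s)) at s = 0 gives T(0) = 43/(-2) = -43/2.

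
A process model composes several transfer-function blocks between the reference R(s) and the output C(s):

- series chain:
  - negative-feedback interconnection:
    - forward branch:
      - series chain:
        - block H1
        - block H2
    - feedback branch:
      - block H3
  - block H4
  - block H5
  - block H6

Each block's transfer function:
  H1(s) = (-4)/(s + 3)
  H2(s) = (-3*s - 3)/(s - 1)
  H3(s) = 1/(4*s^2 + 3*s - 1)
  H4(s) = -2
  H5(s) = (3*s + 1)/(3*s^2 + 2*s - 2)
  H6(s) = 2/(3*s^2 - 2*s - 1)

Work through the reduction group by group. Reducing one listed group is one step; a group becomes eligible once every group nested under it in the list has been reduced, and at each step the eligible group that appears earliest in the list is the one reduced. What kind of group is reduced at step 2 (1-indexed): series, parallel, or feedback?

Reducing step by step:

(1) cascade H1, H2
(2) feedback reduction of (H1*H2), H3
(3) multiply [(H1*H2)/(1+(H1*H2)*H3)], H4, H5, H6 (series)
Step 2 collapses a feedback group.

Answer: feedback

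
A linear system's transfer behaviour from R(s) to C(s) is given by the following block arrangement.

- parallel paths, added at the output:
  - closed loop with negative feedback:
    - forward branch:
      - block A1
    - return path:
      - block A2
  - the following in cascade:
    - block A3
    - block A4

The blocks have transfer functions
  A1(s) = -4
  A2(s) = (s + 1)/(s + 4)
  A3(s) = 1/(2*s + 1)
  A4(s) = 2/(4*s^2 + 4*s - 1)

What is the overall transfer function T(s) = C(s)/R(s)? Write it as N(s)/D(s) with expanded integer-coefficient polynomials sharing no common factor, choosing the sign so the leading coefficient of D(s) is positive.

The answer is (32*s^4 + 176*s^3 + 200*s^2 + 34*s - 16)/(24*s^4 + 36*s^3 + 6*s^2 - 3*s).

Reasoning:
(1) collapse the loop (A1 forward, A2 return), giving (4*s + 16)/(3*s)
(2) reduce the series chain A3, A4, giving 2/(8*s^3 + 12*s^2 + 2*s - 1)
(3) parallel reduction of [A1/(1+A1*A2)], (A3*A4): this yields T(s), and no further normalization is needed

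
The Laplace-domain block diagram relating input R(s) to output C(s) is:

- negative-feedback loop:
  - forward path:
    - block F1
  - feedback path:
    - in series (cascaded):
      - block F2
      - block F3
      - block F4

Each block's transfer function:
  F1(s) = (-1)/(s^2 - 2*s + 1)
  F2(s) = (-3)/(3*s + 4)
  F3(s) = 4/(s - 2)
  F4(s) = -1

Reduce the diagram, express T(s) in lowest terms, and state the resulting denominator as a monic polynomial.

(1) multiply F2, F3, F4 (series); result 12/(3*s^2 - 2*s - 8)
(2) collapse the loop (F1 forward, (F2*F3*F4) return); result (-3*s^2 + 2*s + 8)/(3*s^4 - 8*s^3 - s^2 + 14*s - 20)
The result of step 2 is T(s) in lowest terms. Its denominator has leading coefficient 3; dividing the denominator through by 3 makes it monic.

Final answer: s^4 - 8*s^3/3 - s^2/3 + 14*s/3 - 20/3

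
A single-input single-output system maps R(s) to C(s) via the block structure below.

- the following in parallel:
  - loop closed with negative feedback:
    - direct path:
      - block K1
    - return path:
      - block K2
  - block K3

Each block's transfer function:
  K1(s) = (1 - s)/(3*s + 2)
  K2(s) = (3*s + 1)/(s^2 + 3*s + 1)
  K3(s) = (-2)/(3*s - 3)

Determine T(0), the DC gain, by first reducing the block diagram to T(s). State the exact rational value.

1. collapse the loop (K1 forward, K2 return): (-s^3 - 2*s^2 + 2*s + 1)/(3*s^3 + 8*s^2 + 11*s + 3)
2. combine [K1/(1+K1*K2)], K3 in parallel: (-3*s^4 - 9*s^3 - 4*s^2 - 25*s - 9)/(9*s^4 + 15*s^3 + 9*s^2 - 24*s - 9)
Step 2 gives the overall T(s). Then T(0) = -9/(-9) = 1.

Final answer: 1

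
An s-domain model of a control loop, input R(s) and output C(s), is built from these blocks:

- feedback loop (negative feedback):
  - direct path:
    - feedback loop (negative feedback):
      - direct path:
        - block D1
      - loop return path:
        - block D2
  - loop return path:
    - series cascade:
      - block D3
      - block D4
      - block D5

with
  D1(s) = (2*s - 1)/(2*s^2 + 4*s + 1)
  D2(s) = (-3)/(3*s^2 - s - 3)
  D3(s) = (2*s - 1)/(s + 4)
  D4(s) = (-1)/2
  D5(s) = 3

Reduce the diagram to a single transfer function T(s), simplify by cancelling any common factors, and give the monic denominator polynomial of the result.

Answer: s^5 + 8*s^4/3 + 19*s^3/2 - 79*s^2/12 - 185*s/12 + 3/4

Working:
Step 1 - reduce the feedback loop with forward D1 and return D2 = (6*s^3 - 5*s^2 - 5*s + 3)/(6*s^4 + 10*s^3 - 7*s^2 - 19*s)
Step 2 - combine D3, D4, D5 in series = (3 - 6*s)/(2*s + 8)
Step 3 - reduce the feedback loop with forward [D1/(1+D1*D2)] and return (D3*D4*D5) = (12*s^4 + 38*s^3 - 50*s^2 - 34*s + 24)/(12*s^5 + 32*s^4 + 114*s^3 - 79*s^2 - 185*s + 9)
T(s) is the step-3 result (common factors already cancelled). Leading coefficient of the denominator: 12. Divide through by 12 for the monic polynomial.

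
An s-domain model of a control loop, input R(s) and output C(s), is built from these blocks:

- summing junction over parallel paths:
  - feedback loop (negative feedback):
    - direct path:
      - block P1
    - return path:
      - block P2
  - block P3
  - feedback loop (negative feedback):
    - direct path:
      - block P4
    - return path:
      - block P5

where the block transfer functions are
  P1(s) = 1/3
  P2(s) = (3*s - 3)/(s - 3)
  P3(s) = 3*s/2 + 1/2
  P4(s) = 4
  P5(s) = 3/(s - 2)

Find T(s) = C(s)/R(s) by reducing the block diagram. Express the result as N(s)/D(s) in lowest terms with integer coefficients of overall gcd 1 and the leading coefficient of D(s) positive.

The answer is (9*s^3 + 100*s^2 - 245*s + 6)/(6*s^2 + 48*s - 120).

Reasoning:
Step 1. apply the feedback formula to P1, P2; result (s - 3)/(6*s - 12)
Step 2. reduce the feedback loop with forward P4 and return P5; result (4*s - 8)/(s + 10)
Step 3. add [P1/(1+P1*P2)], P3, [P4/(1+P4*P5)] (parallel), giving the overall T(s)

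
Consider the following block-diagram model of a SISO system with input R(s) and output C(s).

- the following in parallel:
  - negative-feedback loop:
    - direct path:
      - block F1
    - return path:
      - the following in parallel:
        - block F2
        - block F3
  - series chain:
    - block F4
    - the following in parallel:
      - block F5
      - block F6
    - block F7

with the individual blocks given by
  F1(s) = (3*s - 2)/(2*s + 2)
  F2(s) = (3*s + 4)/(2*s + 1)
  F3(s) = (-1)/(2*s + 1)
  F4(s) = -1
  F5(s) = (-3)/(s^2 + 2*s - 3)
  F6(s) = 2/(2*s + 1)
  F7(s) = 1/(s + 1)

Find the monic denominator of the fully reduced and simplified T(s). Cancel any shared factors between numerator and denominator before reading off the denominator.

First reduce the diagram to T(s).

1. sum the parallel branches F2, F3; result (3*s + 3)/(2*s + 1)
2. close the feedback loop around F1, (F2+F3); result (6*s^2 - s - 2)/(13*s^2 + 9*s - 4)
3. reduce the parallel group F5, F6; result (2*s^2 - 2*s - 9)/(2*s^3 + 5*s^2 - 4*s - 3)
4. reduce the series chain F4, (F5+F6), F7; result (-2*s^2 + 2*s + 9)/(2*s^4 + 7*s^3 + s^2 - 7*s - 3)
5. add [F1/(1+F1*(F2+F3))], (F4*(F5+F6)*F7) (parallel); result (12*s^5 + 28*s^4 - 59*s^3 + 10*s^2 + 120*s - 30)/(26*s^5 + 83*s^4 - 15*s^3 - 95*s^2 - 11*s + 12)
The result of step 5 is T(s) in lowest terms. Its denominator has leading coefficient 26; dividing the denominator through by 26 makes it monic.

Answer: s^5 + 83*s^4/26 - 15*s^3/26 - 95*s^2/26 - 11*s/26 + 6/13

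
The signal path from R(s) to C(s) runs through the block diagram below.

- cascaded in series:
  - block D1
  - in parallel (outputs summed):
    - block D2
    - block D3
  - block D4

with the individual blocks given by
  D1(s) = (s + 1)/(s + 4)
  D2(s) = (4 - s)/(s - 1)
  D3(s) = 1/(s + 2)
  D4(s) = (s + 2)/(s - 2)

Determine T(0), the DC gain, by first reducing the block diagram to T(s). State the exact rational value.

1. parallel reduction of D2, D3: (-s^2 + 3*s + 7)/(s^2 + s - 2)
2. combine D1, (D2+D3), D4 in series: (-s^3 + 2*s^2 + 10*s + 7)/(s^3 + s^2 - 10*s + 8)
That last expression is T(s); at s = 0 only the constant terms survive, so T(0) = 7/8.

Hence the answer: 7/8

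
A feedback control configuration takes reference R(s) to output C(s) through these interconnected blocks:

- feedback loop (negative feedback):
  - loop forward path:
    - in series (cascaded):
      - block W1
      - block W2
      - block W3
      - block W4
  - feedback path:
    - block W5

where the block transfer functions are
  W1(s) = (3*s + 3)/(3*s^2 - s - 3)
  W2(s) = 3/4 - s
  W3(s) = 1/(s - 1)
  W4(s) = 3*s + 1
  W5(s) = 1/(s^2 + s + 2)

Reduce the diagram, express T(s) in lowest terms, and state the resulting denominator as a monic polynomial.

First reduce the diagram to T(s).

Step 1 - multiply W1, W2, W3, W4 (series) = (-36*s^3 - 21*s^2 + 24*s + 9)/(12*s^3 - 16*s^2 - 8*s + 12)
Step 2 - reduce the feedback loop with forward (W1*W2*W3*W4) and return W5 = (-36*s^5 - 57*s^4 - 69*s^3 - 9*s^2 + 57*s + 18)/(12*s^5 - 4*s^4 - 36*s^3 - 49*s^2 + 20*s + 33)
The result of step 2 is T(s) in lowest terms. Its denominator has leading coefficient 12; dividing the denominator through by 12 makes it monic.

Answer: s^5 - s^4/3 - 3*s^3 - 49*s^2/12 + 5*s/3 + 11/4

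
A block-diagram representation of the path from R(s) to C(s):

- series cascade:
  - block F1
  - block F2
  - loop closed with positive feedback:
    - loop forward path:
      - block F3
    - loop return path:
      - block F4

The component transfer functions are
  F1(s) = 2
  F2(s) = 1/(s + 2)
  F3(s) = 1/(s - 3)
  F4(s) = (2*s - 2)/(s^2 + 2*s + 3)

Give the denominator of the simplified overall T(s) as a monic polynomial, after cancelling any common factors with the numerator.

Answer: s^4 + s^3 - 7*s^2 - 17*s - 14

Working:
(1) reduce the feedback loop with forward F3 and return F4 gives (s^2 + 2*s + 3)/(s^3 - s^2 - 5*s - 7)
(2) reduce the series chain F1, F2, [F3/(1-F3*F4)] gives (2*s^2 + 4*s + 6)/(s^4 + s^3 - 7*s^2 - 17*s - 14)
Step 2 gives the fully reduced T(s), with no common factor left to cancel. The denominator is already monic (leading coefficient 1).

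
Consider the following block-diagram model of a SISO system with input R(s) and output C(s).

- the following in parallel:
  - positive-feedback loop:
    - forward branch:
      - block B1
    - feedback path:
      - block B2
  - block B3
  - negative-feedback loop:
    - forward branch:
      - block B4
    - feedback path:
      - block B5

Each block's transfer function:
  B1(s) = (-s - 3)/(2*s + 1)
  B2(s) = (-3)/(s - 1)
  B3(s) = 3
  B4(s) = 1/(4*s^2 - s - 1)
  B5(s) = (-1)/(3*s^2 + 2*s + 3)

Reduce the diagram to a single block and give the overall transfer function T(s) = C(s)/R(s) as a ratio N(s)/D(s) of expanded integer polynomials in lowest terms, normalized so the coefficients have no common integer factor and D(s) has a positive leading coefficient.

Reducing step by step:

Step 1: collapse the loop (B1 forward, B2 return) gives (-s^2 - 2*s + 3)/(2*s^2 - 4*s - 10)
Step 2: collapse the loop (B4 forward, B5 return) gives (3*s^2 + 2*s + 3)/(12*s^4 + 5*s^3 + 7*s^2 - 5*s - 4)
Step 3: reduce the parallel group [B1/(1-B1*B2)], B3, [B4/(1+B4*B5)], which is the overall transfer function T(s) = C(s)/R(s) in lowest terms

Answer: (60*s^6 - 143*s^5 - 353*s^4 - 266*s^3 - 171*s^2 + 159*s + 78)/(24*s^6 - 38*s^5 - 126*s^4 - 88*s^3 - 58*s^2 + 66*s + 40)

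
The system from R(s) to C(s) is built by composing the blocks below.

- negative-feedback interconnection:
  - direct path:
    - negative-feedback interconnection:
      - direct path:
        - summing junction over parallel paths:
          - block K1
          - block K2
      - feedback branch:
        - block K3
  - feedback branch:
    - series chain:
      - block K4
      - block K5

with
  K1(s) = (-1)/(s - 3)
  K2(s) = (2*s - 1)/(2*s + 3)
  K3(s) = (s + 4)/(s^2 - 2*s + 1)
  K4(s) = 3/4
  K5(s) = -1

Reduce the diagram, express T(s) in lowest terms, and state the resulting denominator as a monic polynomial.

The answer is s^4 + 19*s^3/2 - 34*s^2 - 57*s/2 - 18.

Reasoning:
(1) reduce the parallel group K1, K2 = (2*s^2 - 9*s)/(2*s^2 - 3*s - 9)
(2) close the feedback loop around (K1+K2), K3 = (2*s^4 - 13*s^3 + 20*s^2 - 9*s)/(2*s^4 - 5*s^3 - 2*s^2 - 21*s - 9)
(3) cascade K4, K5 = (-3)/4
(4) apply the feedback formula to [(K1+K2)/(1+(K1+K2)*K3)], (K4*K5) = (8*s^4 - 52*s^3 + 80*s^2 - 36*s)/(2*s^4 + 19*s^3 - 68*s^2 - 57*s - 36)
Step 4 gives the fully reduced T(s), with no common factor left to cancel. The denominator's leading coefficient is 2, so divide each of its coefficients by 2 to get the monic form.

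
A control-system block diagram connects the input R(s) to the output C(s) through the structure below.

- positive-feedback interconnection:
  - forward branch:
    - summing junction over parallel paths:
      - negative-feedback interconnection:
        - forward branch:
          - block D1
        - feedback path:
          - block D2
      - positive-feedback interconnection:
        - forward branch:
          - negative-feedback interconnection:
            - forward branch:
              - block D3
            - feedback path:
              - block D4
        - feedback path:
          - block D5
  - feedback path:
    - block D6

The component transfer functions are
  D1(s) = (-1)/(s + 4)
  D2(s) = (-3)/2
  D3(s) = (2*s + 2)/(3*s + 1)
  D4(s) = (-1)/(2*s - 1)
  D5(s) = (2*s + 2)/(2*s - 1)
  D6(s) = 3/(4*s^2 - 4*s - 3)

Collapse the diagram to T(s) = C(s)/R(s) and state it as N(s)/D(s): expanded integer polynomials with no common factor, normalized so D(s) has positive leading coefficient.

The answer is (32*s^5 + 144*s^4 - 40*s^3 - 324*s^2 - 88*s + 24)/(16*s^5 - 16*s^4 - 576*s^3 + 100*s^2 + 593*s + 255).

Reasoning:
Step 1 - feedback reduction of D1, D2, giving (-2)/(2*s + 11)
Step 2 - close the feedback loop around D3, D4, giving (4*s^2 + 2*s - 2)/(6*s^2 - 3*s - 3)
Step 3 - apply the feedback formula to [D3/(1+D3*D4)], D5, giving (4*s^2 + 2*s - 2)/(2*s^2 - 11*s - 7)
Step 4 - reduce the parallel group [D1/(1+D1*D2)], [[D3/(1+D3*D4)]/(1-[D3/(1+D3*D4)]*D5)], giving (8*s^3 + 44*s^2 + 40*s - 8)/(4*s^3 - 135*s - 77)
Step 5 - feedback reduction of ([D1/(1+D1*D2)]+[[D3/(1+D3*D4)]/(1-[D3/(1+D3*D4)]*D5)]), D6 - this is the overall T(s), already in the required normalized form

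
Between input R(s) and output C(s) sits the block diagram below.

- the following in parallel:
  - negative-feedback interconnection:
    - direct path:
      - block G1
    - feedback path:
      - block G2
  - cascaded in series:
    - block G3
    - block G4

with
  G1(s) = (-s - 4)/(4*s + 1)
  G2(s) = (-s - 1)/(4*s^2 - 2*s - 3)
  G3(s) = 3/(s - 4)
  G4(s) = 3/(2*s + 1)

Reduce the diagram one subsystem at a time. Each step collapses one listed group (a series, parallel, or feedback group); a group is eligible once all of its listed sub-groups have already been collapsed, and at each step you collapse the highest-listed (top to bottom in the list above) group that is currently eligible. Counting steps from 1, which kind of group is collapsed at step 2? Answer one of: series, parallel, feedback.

The answer is series.

Reasoning:
[1] reduce the feedback loop with forward G1 and return G2
[2] reduce the series chain G3, G4
[3] reduce the parallel group [G1/(1+G1*G2)], (G3*G4)
Step 2: series.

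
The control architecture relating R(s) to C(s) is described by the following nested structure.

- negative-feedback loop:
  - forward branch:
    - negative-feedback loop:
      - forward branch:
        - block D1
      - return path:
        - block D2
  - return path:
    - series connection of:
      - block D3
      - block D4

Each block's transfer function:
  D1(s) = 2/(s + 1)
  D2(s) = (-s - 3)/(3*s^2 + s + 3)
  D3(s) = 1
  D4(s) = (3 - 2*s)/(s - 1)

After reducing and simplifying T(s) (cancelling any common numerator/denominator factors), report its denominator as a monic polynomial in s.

Reducing step by step:

Step 1 - close the feedback loop around D1, D2 gives (6*s^2 + 2*s + 6)/(3*s^3 + 4*s^2 + 2*s - 3)
Step 2 - series reduction of D3, D4 gives (3 - 2*s)/(s - 1)
Step 3 - close the feedback loop around [D1/(1+D1*D2)], (D3*D4) gives (6*s^3 - 4*s^2 + 4*s - 6)/(3*s^4 - 11*s^3 + 12*s^2 - 11*s + 21)
T(s) is the step-3 result (common factors already cancelled). Leading coefficient of the denominator: 3. Divide through by 3 for the monic polynomial.

Answer: s^4 - 11*s^3/3 + 4*s^2 - 11*s/3 + 7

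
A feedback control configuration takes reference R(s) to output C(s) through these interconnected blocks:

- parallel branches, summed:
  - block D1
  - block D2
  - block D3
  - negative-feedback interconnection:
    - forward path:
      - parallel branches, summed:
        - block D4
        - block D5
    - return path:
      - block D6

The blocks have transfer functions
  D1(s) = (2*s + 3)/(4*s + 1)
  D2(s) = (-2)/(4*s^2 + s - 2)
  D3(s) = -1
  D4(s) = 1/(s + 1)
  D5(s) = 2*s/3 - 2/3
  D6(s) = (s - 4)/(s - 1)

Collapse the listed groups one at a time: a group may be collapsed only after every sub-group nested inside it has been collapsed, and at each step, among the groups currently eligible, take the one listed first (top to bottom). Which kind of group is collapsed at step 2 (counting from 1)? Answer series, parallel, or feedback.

Reducing step by step:

Step 1: sum the parallel branches D4, D5
Step 2: feedback reduction of (D4+D5), D6
Step 3: parallel reduction of D1, D2, D3, [(D4+D5)/(1+(D4+D5)*D6)]
Step 2 collapses a feedback group.

Answer: feedback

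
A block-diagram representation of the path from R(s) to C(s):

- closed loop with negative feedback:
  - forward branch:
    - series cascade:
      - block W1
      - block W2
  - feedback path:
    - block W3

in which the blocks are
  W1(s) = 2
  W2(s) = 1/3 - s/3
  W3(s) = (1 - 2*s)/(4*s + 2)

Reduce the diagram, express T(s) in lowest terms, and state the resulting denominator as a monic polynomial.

1. reduce the series chain W1, W2: 2/3 - 2*s/3
2. collapse the loop ((W1*W2) forward, W3 return): (-4*s^2 + 2*s + 2)/(2*s^2 + 3*s + 4)
No further cancellation is possible in the step-2 result, so that is T(s). Its denominator becomes monic after dividing by the leading coefficient 2.

Therefore the answer is s^2 + 3*s/2 + 2.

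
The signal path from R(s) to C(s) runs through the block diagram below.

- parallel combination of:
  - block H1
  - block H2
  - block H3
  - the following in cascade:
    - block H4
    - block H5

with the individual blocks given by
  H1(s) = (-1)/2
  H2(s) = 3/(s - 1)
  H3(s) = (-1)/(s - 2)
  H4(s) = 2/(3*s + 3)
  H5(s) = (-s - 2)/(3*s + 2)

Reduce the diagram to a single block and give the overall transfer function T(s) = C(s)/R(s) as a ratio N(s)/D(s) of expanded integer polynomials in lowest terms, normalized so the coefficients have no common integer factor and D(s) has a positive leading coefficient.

First reduce the diagram to T(s).

(1) combine H4, H5 in series; result (-2*s - 4)/(9*s^2 + 15*s + 6)
(2) parallel reduction of H1, H2, H3, (H4*H5); the result is T(s) itself (integer coefficients, no common factor, positive leading denominator coefficient)

Answer: (-9*s^4 + 44*s^3 - 5*s^2 - 122*s - 88)/(18*s^4 - 24*s^3 - 42*s^2 + 24*s + 24)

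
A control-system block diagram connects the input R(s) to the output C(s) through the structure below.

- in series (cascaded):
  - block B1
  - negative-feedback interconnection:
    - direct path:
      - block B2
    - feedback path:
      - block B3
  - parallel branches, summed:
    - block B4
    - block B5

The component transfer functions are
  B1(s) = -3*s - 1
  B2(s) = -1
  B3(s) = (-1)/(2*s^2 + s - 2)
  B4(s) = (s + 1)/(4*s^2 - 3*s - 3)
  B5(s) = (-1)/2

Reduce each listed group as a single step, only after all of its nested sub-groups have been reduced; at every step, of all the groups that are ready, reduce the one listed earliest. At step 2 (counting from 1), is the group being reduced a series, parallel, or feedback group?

Step 1 - apply the feedback formula to B2, B3
Step 2 - add B4, B5 (parallel)
Step 3 - series reduction of B1, [B2/(1+B2*B3)], (B4+B5)
Step 2 collapses a parallel group.

Final answer: parallel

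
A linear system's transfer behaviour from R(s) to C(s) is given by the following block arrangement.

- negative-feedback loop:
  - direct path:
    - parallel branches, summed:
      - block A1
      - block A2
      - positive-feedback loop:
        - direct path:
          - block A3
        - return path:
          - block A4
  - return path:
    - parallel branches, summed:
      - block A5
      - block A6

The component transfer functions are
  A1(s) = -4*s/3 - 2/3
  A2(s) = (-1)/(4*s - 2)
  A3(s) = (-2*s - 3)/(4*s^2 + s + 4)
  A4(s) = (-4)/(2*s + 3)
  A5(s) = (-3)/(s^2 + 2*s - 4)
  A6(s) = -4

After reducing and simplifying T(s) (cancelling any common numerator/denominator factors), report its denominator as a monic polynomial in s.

(1) apply the feedback formula to A3, A4 -> (-2*s - 3)/(4*s^2 + s)
(2) parallel reduction of A1, A2, [A3/(1-A3*A4)] -> (-64*s^4 - 16*s^3 - 20*s^2 - 23*s + 18)/(48*s^3 - 12*s^2 - 6*s)
(3) sum the parallel branches A5, A6 -> (-4*s^2 - 8*s + 13)/(s^2 + 2*s - 4)
(4) apply the feedback formula to (A1+A2+[A3/(1-A3*A4)]), (A5+A6) -> (-64*s^6 - 144*s^5 + 204*s^4 + s^3 + 52*s^2 + 128*s - 72)/(256*s^6 + 624*s^5 - 540*s^4 - 178*s^3 - 112*s^2 - 419*s + 234)
T(s) is the step-4 result (common factors already cancelled). Leading coefficient of the denominator: 256. Divide through by 256 for the monic polynomial.

Therefore the answer is s^6 + 39*s^5/16 - 135*s^4/64 - 89*s^3/128 - 7*s^2/16 - 419*s/256 + 117/128.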